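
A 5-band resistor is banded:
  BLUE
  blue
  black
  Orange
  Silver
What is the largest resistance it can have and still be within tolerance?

Blue → 6 (first significant figure)
Blue → 6 (second significant figure)
Black → 0 (third significant figure)
Orange → ×10^3 multiplier
Silver → ±10% tolerance
660 × 1000 = 660000 Ω
Largest = 660000 × (1 + 10/100) = 726000 Ω.

726000 Ω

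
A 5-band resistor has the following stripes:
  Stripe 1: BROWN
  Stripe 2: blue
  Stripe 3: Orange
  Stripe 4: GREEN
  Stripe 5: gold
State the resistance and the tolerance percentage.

16300000 Ω ±5%

Brown → 1 (first significant figure)
Blue → 6 (second significant figure)
Orange → 3 (third significant figure)
Green → ×10^5 multiplier
Gold → ±5% tolerance
163 × 100000 = 16300000 Ω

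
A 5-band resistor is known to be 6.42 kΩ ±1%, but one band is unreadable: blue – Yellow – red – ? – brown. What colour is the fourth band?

6420 Ω = 642 × 10^1.
The fourth band is the multiplier, 10^1, which is brown.

brown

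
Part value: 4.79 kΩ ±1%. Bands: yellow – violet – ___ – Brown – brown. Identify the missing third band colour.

white

4790 Ω = 479 × 10^1.
The third band gives digit 9 of the significand, and 9 is white.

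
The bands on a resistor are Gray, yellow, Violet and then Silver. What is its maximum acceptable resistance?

Grey → 8 (first significant figure)
Yellow → 4 (second significant figure)
Violet → ×10^7 multiplier
Silver → ±10% tolerance
84 × 10000000 = 840000000 Ω
Maximum = 840000000 × (1 + 10/100) = 924000000 Ω.

924000000 Ω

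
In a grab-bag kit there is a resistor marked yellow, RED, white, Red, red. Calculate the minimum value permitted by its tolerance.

42042 Ω

Yellow → 4 (first significant figure)
Red → 2 (second significant figure)
White → 9 (third significant figure)
Red → ×10^2 multiplier
Red → ±2% tolerance
429 × 100 = 42900 Ω
Minimum = 42900 × (1 − 2/100) = 42042 Ω.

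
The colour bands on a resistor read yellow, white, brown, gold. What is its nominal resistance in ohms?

490 Ω

Yellow → 4 (first significant figure)
White → 9 (second significant figure)
Brown → ×10 multiplier
49 × 10 = 490 Ω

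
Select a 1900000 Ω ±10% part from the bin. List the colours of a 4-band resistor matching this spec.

1900000 Ω = 19 × 10^5.
1 → brown
9 → white
Multiplier 10^5 → green.
±10% tolerance → silver.

brown, white, green, silver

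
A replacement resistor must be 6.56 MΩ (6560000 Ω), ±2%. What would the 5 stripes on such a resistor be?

6560000 Ω = 656 × 10^4.
6 → blue
5 → green
6 → blue
Multiplier 10^4 → yellow.
±2% tolerance → red.

blue, green, blue, yellow, red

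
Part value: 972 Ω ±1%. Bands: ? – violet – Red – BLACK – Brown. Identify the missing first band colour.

white

972 Ω = 972 × 10^0.
The first band gives digit 9 of the significand, and 9 is white.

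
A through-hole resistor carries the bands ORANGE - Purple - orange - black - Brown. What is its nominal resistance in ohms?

Orange → 3 (first significant figure)
Violet → 7 (second significant figure)
Orange → 3 (third significant figure)
Black → ×1 multiplier
373 × 1 = 373 Ω

373 Ω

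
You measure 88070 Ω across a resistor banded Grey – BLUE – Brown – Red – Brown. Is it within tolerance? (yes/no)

Grey → 8 (first significant figure)
Blue → 6 (second significant figure)
Brown → 1 (third significant figure)
Red → ×10^2 multiplier
Brown → ±1% tolerance
861 × 100 = 86100 Ω
Allowed range: 85239 Ω to 86961 Ω.
88070 Ω lies outside that range.

no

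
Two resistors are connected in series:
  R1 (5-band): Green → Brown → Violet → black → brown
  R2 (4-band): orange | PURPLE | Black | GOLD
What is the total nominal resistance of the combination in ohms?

R1: green, brown, violet → 517; black ×1 → 517 Ω.
R2: orange, violet → 37; black ×1 → 37 Ω.
Series: 517 + 37 = 554 Ω.

554 Ω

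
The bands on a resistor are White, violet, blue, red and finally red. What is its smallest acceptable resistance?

95648 Ω

White → 9 (first significant figure)
Violet → 7 (second significant figure)
Blue → 6 (third significant figure)
Red → ×10^2 multiplier
Red → ±2% tolerance
976 × 100 = 97600 Ω
Smallest = 97600 × (1 − 2/100) = 95648 Ω.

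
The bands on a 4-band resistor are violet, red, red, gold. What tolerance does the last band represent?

±5%

The last band, gold, is the tolerance band.
Gold corresponds to ±5%.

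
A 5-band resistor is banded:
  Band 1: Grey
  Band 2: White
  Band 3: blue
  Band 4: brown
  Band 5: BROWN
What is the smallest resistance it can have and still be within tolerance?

Grey → 8 (first significant figure)
White → 9 (second significant figure)
Blue → 6 (third significant figure)
Brown → ×10 multiplier
Brown → ±1% tolerance
896 × 10 = 8960 Ω
Smallest = 8960 × (1 − 1/100) = 8870.4 Ω.

8870.4 Ω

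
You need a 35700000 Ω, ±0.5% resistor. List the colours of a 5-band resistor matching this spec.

orange, green, violet, green, green

35700000 Ω = 357 × 10^5.
3 → orange
5 → green
7 → violet
Multiplier 10^5 → green.
±0.5% tolerance → green.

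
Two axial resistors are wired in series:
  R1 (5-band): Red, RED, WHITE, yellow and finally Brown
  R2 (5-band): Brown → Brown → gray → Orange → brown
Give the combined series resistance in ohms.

R1: red, red, white → 229; yellow ×10^4 → 2290000 Ω.
R2: brown, brown, grey → 118; orange ×10^3 → 118000 Ω.
Series: 2290000 + 118000 = 2408000 Ω.

2408000 Ω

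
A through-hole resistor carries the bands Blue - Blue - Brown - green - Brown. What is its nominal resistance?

Blue → 6 (first significant figure)
Blue → 6 (second significant figure)
Brown → 1 (third significant figure)
Green → ×10^5 multiplier
661 × 100000 = 66100000 Ω

66100000 Ω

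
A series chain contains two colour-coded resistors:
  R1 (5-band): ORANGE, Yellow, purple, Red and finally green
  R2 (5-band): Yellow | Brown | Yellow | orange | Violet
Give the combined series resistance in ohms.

448700 Ω

R1: orange, yellow, violet → 347; red ×10^2 → 34700 Ω.
R2: yellow, brown, yellow → 414; orange ×10^3 → 414000 Ω.
Series: 34700 + 414000 = 448700 Ω.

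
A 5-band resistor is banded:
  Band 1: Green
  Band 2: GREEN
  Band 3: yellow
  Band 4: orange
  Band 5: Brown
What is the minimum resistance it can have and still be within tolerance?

548460 Ω

Green → 5 (first significant figure)
Green → 5 (second significant figure)
Yellow → 4 (third significant figure)
Orange → ×10^3 multiplier
Brown → ±1% tolerance
554 × 1000 = 554000 Ω
Minimum = 554000 × (1 − 1/100) = 548460 Ω.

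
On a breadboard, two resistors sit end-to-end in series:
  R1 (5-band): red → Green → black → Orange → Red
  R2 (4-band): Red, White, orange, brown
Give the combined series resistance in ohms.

R1: red, green, black → 250; orange ×10^3 → 250000 Ω.
R2: red, white → 29; orange ×10^3 → 29000 Ω.
Series: 250000 + 29000 = 279000 Ω.

279000 Ω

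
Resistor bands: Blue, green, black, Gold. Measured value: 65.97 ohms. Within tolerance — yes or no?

Blue → 6 (first significant figure)
Green → 5 (second significant figure)
Black → ×1 multiplier
Gold → ±5% tolerance
65 × 1 = 65 Ω
Allowed range: 61.75 Ω to 68.25 Ω.
65.97 ohms lies inside that range.

yes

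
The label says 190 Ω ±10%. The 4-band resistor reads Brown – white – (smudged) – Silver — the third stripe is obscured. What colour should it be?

brown

190 Ω = 19 × 10^1.
The third band is the multiplier, 10^1, which is brown.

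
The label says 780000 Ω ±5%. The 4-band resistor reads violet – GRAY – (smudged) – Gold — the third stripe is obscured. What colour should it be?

yellow

780000 Ω = 78 × 10^4.
The third band is the multiplier, 10^4, which is yellow.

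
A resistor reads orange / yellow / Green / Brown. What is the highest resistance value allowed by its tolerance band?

3434000 Ω

Orange → 3 (first significant figure)
Yellow → 4 (second significant figure)
Green → ×10^5 multiplier
Brown → ±1% tolerance
34 × 100000 = 3400000 Ω
Highest = 3400000 × (1 + 1/100) = 3434000 Ω.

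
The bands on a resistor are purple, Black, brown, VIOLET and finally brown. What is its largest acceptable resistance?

7080100000 Ω

Violet → 7 (first significant figure)
Black → 0 (second significant figure)
Brown → 1 (third significant figure)
Violet → ×10^7 multiplier
Brown → ±1% tolerance
701 × 10000000 = 7010000000 Ω
Largest = 7010000000 × (1 + 1/100) = 7080100000 Ω.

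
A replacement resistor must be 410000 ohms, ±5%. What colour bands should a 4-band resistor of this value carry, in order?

yellow, brown, yellow, gold

410000 Ω = 41 × 10^4.
4 → yellow
1 → brown
Multiplier 10^4 → yellow.
±5% tolerance → gold.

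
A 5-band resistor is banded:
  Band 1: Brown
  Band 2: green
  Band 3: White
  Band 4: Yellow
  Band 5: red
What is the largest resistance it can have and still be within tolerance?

1621800 Ω

Brown → 1 (first significant figure)
Green → 5 (second significant figure)
White → 9 (third significant figure)
Yellow → ×10^4 multiplier
Red → ±2% tolerance
159 × 10000 = 1590000 Ω
Largest = 1590000 × (1 + 2/100) = 1621800 Ω.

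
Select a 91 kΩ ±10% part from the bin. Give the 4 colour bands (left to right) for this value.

white, brown, orange, silver

91000 Ω = 91 × 10^3.
9 → white
1 → brown
Multiplier 10^3 → orange.
±10% tolerance → silver.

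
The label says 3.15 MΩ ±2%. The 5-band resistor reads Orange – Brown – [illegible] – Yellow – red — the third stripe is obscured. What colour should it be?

3150000 Ω = 315 × 10^4.
The third band gives digit 5 of the significand, and 5 is green.

green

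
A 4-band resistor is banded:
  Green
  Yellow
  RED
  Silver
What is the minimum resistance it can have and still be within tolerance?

4860 Ω

Green → 5 (first significant figure)
Yellow → 4 (second significant figure)
Red → ×10^2 multiplier
Silver → ±10% tolerance
54 × 100 = 5400 Ω
Minimum = 5400 × (1 − 10/100) = 4860 Ω.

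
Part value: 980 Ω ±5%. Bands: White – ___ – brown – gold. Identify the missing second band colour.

grey

980 Ω = 98 × 10^1.
The second band gives digit 8 of the significand, and 8 is grey.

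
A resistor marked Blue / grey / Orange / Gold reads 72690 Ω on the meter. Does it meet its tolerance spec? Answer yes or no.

Blue → 6 (first significant figure)
Grey → 8 (second significant figure)
Orange → ×10^3 multiplier
Gold → ±5% tolerance
68 × 1000 = 68000 Ω
Allowed range: 64600 Ω to 71400 Ω.
72690 Ω lies outside that range.

no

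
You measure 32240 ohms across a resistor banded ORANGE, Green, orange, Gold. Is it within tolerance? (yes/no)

no

Orange → 3 (first significant figure)
Green → 5 (second significant figure)
Orange → ×10^3 multiplier
Gold → ±5% tolerance
35 × 1000 = 35000 Ω
Allowed range: 33250 Ω to 36750 Ω.
32240 ohms lies outside that range.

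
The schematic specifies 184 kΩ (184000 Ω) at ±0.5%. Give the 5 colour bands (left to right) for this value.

brown, grey, yellow, orange, green

184000 Ω = 184 × 10^3.
1 → brown
8 → grey
4 → yellow
Multiplier 10^3 → orange.
±0.5% tolerance → green.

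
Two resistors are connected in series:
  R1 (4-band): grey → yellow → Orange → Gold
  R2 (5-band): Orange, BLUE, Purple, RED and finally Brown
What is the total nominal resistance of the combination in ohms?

120700 Ω

R1: grey, yellow → 84; orange ×10^3 → 84000 Ω.
R2: orange, blue, violet → 367; red ×10^2 → 36700 Ω.
Series: 84000 + 36700 = 120700 Ω.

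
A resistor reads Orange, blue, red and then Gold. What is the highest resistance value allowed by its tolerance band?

Orange → 3 (first significant figure)
Blue → 6 (second significant figure)
Red → ×10^2 multiplier
Gold → ±5% tolerance
36 × 100 = 3600 Ω
Highest = 3600 × (1 + 5/100) = 3780 Ω.

3780 Ω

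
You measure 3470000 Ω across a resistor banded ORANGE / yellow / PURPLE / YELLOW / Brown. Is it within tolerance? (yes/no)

Orange → 3 (first significant figure)
Yellow → 4 (second significant figure)
Violet → 7 (third significant figure)
Yellow → ×10^4 multiplier
Brown → ±1% tolerance
347 × 10000 = 3470000 Ω
Allowed range: 3435300 Ω to 3504700 Ω.
3470000 Ω lies inside that range.

yes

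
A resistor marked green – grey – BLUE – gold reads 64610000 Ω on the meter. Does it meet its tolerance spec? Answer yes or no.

Green → 5 (first significant figure)
Grey → 8 (second significant figure)
Blue → ×10^6 multiplier
Gold → ±5% tolerance
58 × 1000000 = 58000000 Ω
Allowed range: 55100000 Ω to 60900000 Ω.
64610000 Ω lies outside that range.

no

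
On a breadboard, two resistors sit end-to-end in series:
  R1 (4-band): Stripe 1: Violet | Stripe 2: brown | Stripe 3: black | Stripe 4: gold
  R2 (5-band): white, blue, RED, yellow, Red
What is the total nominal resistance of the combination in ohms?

R1: violet, brown → 71; black ×1 → 71 Ω.
R2: white, blue, red → 962; yellow ×10^4 → 9620000 Ω.
Series: 71 + 9620000 = 9620071 Ω.

9620071 Ω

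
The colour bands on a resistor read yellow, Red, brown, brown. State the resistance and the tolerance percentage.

420 Ω ±1%

Yellow → 4 (first significant figure)
Red → 2 (second significant figure)
Brown → ×10 multiplier
Brown → ±1% tolerance
42 × 10 = 420 Ω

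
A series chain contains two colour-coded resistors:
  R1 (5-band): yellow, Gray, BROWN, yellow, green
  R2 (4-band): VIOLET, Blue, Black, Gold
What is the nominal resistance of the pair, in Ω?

R1: yellow, grey, brown → 481; yellow ×10^4 → 4810000 Ω.
R2: violet, blue → 76; black ×1 → 76 Ω.
Series: 4810000 + 76 = 4810076 Ω.

4810076 Ω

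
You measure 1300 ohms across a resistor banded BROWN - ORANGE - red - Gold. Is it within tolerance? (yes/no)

yes

Brown → 1 (first significant figure)
Orange → 3 (second significant figure)
Red → ×10^2 multiplier
Gold → ±5% tolerance
13 × 100 = 1300 Ω
Allowed range: 1235 Ω to 1365 Ω.
1300 ohms lies inside that range.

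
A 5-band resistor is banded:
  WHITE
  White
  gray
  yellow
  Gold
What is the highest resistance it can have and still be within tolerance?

White → 9 (first significant figure)
White → 9 (second significant figure)
Grey → 8 (third significant figure)
Yellow → ×10^4 multiplier
Gold → ±5% tolerance
998 × 10000 = 9980000 Ω
Highest = 9980000 × (1 + 5/100) = 10479000 Ω.

10479000 Ω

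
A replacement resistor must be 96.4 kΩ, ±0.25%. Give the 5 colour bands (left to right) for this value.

96400 Ω = 964 × 10^2.
9 → white
6 → blue
4 → yellow
Multiplier 10^2 → red.
±0.25% tolerance → blue.

white, blue, yellow, red, blue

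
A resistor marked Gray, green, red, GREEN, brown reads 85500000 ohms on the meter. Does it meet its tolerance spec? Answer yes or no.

Grey → 8 (first significant figure)
Green → 5 (second significant figure)
Red → 2 (third significant figure)
Green → ×10^5 multiplier
Brown → ±1% tolerance
852 × 100000 = 85200000 Ω
Allowed range: 84348000 Ω to 86052000 Ω.
85500000 ohms lies inside that range.

yes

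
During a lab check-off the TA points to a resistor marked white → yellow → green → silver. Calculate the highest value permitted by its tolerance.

10340000 Ω

White → 9 (first significant figure)
Yellow → 4 (second significant figure)
Green → ×10^5 multiplier
Silver → ±10% tolerance
94 × 100000 = 9400000 Ω
Highest = 9400000 × (1 + 10/100) = 10340000 Ω.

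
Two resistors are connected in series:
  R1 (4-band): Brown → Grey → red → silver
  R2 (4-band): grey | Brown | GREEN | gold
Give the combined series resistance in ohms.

R1: brown, grey → 18; red ×10^2 → 1800 Ω.
R2: grey, brown → 81; green ×10^5 → 8100000 Ω.
Series: 1800 + 8100000 = 8101800 Ω.

8101800 Ω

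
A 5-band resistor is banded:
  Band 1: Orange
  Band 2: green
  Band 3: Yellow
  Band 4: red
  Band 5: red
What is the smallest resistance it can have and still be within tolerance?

34692 Ω

Orange → 3 (first significant figure)
Green → 5 (second significant figure)
Yellow → 4 (third significant figure)
Red → ×10^2 multiplier
Red → ±2% tolerance
354 × 100 = 35400 Ω
Smallest = 35400 × (1 − 2/100) = 34692 Ω.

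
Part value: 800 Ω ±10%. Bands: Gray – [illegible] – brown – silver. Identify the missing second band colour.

800 Ω = 80 × 10^1.
The second band gives digit 0 of the significand, and 0 is black.

black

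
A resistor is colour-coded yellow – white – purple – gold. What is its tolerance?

±5%

The last band, gold, is the tolerance band.
Gold corresponds to ±5%.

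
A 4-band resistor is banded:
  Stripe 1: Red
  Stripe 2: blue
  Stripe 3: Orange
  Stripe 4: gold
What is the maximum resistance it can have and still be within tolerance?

Red → 2 (first significant figure)
Blue → 6 (second significant figure)
Orange → ×10^3 multiplier
Gold → ±5% tolerance
26 × 1000 = 26000 Ω
Maximum = 26000 × (1 + 5/100) = 27300 Ω.

27300 Ω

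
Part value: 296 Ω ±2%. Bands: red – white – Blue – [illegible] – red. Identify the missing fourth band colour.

296 Ω = 296 × 10^0.
The fourth band is the multiplier, 10^0, which is black.

black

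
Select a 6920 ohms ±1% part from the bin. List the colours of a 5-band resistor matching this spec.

6920 Ω = 692 × 10^1.
6 → blue
9 → white
2 → red
Multiplier 10^1 → brown.
±1% tolerance → brown.

blue, white, red, brown, brown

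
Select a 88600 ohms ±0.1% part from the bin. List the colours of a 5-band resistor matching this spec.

grey, grey, blue, red, violet

88600 Ω = 886 × 10^2.
8 → grey
8 → grey
6 → blue
Multiplier 10^2 → red.
±0.1% tolerance → violet.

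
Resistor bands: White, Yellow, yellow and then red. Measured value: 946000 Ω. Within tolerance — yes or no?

yes

White → 9 (first significant figure)
Yellow → 4 (second significant figure)
Yellow → ×10^4 multiplier
Red → ±2% tolerance
94 × 10000 = 940000 Ω
Allowed range: 921200 Ω to 958800 Ω.
946000 Ω lies inside that range.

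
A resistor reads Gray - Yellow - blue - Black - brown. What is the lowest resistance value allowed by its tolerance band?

837.54 Ω

Grey → 8 (first significant figure)
Yellow → 4 (second significant figure)
Blue → 6 (third significant figure)
Black → ×1 multiplier
Brown → ±1% tolerance
846 × 1 = 846 Ω
Lowest = 846 × (1 − 1/100) = 837.54 Ω.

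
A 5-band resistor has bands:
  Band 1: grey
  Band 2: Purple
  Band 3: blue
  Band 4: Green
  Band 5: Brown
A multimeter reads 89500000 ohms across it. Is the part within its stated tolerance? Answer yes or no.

no

Grey → 8 (first significant figure)
Violet → 7 (second significant figure)
Blue → 6 (third significant figure)
Green → ×10^5 multiplier
Brown → ±1% tolerance
876 × 100000 = 87600000 Ω
Allowed range: 86724000 Ω to 88476000 Ω.
89500000 ohms lies outside that range.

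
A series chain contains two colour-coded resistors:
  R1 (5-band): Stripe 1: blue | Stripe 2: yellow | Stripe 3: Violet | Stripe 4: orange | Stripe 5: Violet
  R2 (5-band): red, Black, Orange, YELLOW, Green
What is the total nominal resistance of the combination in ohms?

R1: blue, yellow, violet → 647; orange ×10^3 → 647000 Ω.
R2: red, black, orange → 203; yellow ×10^4 → 2030000 Ω.
Series: 647000 + 2030000 = 2677000 Ω.

2677000 Ω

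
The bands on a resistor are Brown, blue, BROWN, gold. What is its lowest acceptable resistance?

152 Ω

Brown → 1 (first significant figure)
Blue → 6 (second significant figure)
Brown → ×10 multiplier
Gold → ±5% tolerance
16 × 10 = 160 Ω
Lowest = 160 × (1 − 5/100) = 152 Ω.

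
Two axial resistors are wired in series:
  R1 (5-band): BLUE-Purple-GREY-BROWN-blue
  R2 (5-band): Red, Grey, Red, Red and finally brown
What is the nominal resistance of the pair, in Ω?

34980 Ω

R1: blue, violet, grey → 678; brown ×10 → 6780 Ω.
R2: red, grey, red → 282; red ×10^2 → 28200 Ω.
Series: 6780 + 28200 = 34980 Ω.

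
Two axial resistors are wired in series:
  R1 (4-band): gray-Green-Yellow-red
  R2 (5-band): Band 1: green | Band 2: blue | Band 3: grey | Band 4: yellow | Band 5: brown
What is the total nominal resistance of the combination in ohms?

6530000 Ω

R1: grey, green → 85; yellow ×10^4 → 850000 Ω.
R2: green, blue, grey → 568; yellow ×10^4 → 5680000 Ω.
Series: 850000 + 5680000 = 6530000 Ω.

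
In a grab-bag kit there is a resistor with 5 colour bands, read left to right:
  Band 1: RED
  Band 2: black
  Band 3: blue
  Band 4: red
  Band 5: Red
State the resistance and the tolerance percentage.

20600 Ω ±2%

Red → 2 (first significant figure)
Black → 0 (second significant figure)
Blue → 6 (third significant figure)
Red → ×10^2 multiplier
Red → ±2% tolerance
206 × 100 = 20600 Ω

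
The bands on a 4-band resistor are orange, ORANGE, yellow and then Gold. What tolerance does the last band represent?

The last band, gold, is the tolerance band.
Gold corresponds to ±5%.

±5%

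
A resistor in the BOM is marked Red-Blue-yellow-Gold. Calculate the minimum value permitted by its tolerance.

Red → 2 (first significant figure)
Blue → 6 (second significant figure)
Yellow → ×10^4 multiplier
Gold → ±5% tolerance
26 × 10000 = 260000 Ω
Minimum = 260000 × (1 − 5/100) = 247000 Ω.

247000 Ω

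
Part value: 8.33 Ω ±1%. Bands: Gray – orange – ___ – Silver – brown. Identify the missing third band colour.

orange

8.33 Ω = 833 × 10^-2.
The third band gives digit 3 of the significand, and 3 is orange.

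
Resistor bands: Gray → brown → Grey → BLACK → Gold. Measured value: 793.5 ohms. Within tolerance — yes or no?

yes

Grey → 8 (first significant figure)
Brown → 1 (second significant figure)
Grey → 8 (third significant figure)
Black → ×1 multiplier
Gold → ±5% tolerance
818 × 1 = 818 Ω
Allowed range: 777.1 Ω to 858.9 Ω.
793.5 ohms lies inside that range.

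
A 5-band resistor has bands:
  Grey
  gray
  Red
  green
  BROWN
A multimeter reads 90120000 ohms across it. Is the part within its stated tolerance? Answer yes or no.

Grey → 8 (first significant figure)
Grey → 8 (second significant figure)
Red → 2 (third significant figure)
Green → ×10^5 multiplier
Brown → ±1% tolerance
882 × 100000 = 88200000 Ω
Allowed range: 87318000 Ω to 89082000 Ω.
90120000 ohms lies outside that range.

no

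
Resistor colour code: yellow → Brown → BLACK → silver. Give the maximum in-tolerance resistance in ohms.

Yellow → 4 (first significant figure)
Brown → 1 (second significant figure)
Black → ×1 multiplier
Silver → ±10% tolerance
41 × 1 = 41 Ω
Maximum = 41 × (1 + 10/100) = 45.1 Ω.

45.1 Ω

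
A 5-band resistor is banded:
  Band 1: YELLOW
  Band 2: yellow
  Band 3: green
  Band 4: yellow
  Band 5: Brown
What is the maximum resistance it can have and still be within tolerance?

4494500 Ω

Yellow → 4 (first significant figure)
Yellow → 4 (second significant figure)
Green → 5 (third significant figure)
Yellow → ×10^4 multiplier
Brown → ±1% tolerance
445 × 10000 = 4450000 Ω
Maximum = 4450000 × (1 + 1/100) = 4494500 Ω.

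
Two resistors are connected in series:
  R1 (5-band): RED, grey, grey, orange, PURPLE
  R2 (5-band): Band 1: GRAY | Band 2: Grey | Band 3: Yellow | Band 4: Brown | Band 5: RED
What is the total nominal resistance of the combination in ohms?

R1: red, grey, grey → 288; orange ×10^3 → 288000 Ω.
R2: grey, grey, yellow → 884; brown ×10 → 8840 Ω.
Series: 288000 + 8840 = 296840 Ω.

296840 Ω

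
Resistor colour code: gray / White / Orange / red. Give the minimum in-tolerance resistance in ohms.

87220 Ω

Grey → 8 (first significant figure)
White → 9 (second significant figure)
Orange → ×10^3 multiplier
Red → ±2% tolerance
89 × 1000 = 89000 Ω
Minimum = 89000 × (1 − 2/100) = 87220 Ω.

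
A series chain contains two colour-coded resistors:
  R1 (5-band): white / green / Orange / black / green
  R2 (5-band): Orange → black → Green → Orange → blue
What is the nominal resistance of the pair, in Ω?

305953 Ω

R1: white, green, orange → 953; black ×1 → 953 Ω.
R2: orange, black, green → 305; orange ×10^3 → 305000 Ω.
Series: 953 + 305000 = 305953 Ω.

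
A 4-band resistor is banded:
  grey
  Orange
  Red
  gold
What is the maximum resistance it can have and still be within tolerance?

Grey → 8 (first significant figure)
Orange → 3 (second significant figure)
Red → ×10^2 multiplier
Gold → ±5% tolerance
83 × 100 = 8300 Ω
Maximum = 8300 × (1 + 5/100) = 8715 Ω.

8715 Ω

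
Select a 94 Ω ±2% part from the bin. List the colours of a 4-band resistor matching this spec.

94 Ω = 94 × 10^0.
9 → white
4 → yellow
Multiplier 10^0 → black.
±2% tolerance → red.

white, yellow, black, red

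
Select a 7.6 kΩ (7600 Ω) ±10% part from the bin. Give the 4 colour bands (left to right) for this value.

7600 Ω = 76 × 10^2.
7 → violet
6 → blue
Multiplier 10^2 → red.
±10% tolerance → silver.

violet, blue, red, silver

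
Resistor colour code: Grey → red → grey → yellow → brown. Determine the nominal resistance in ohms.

Grey → 8 (first significant figure)
Red → 2 (second significant figure)
Grey → 8 (third significant figure)
Yellow → ×10^4 multiplier
828 × 10000 = 8280000 Ω

8280000 Ω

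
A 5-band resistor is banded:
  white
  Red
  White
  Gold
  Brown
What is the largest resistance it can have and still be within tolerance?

White → 9 (first significant figure)
Red → 2 (second significant figure)
White → 9 (third significant figure)
Gold → ×0.1 multiplier
Brown → ±1% tolerance
929 × 0.1 = 92.9 Ω
Largest = 92.9 × (1 + 1/100) = 93.829 Ω.

93.829 Ω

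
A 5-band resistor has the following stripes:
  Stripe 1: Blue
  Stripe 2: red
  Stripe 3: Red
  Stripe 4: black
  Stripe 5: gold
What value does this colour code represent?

622 Ω

Blue → 6 (first significant figure)
Red → 2 (second significant figure)
Red → 2 (third significant figure)
Black → ×1 multiplier
622 × 1 = 622 Ω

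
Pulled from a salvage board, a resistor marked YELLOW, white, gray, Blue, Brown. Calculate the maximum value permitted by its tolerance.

502980000 Ω

Yellow → 4 (first significant figure)
White → 9 (second significant figure)
Grey → 8 (third significant figure)
Blue → ×10^6 multiplier
Brown → ±1% tolerance
498 × 1000000 = 498000000 Ω
Maximum = 498000000 × (1 + 1/100) = 502980000 Ω.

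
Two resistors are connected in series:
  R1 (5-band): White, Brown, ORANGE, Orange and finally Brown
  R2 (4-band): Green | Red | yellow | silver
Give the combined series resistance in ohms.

1433000 Ω

R1: white, brown, orange → 913; orange ×10^3 → 913000 Ω.
R2: green, red → 52; yellow ×10^4 → 520000 Ω.
Series: 913000 + 520000 = 1433000 Ω.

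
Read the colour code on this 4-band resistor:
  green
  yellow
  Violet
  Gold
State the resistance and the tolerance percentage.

540000000 Ω ±5%

Green → 5 (first significant figure)
Yellow → 4 (second significant figure)
Violet → ×10^7 multiplier
Gold → ±5% tolerance
54 × 10000000 = 540000000 Ω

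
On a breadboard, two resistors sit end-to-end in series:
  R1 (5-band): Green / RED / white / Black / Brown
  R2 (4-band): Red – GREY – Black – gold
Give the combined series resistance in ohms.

557 Ω

R1: green, red, white → 529; black ×1 → 529 Ω.
R2: red, grey → 28; black ×1 → 28 Ω.
Series: 529 + 28 = 557 Ω.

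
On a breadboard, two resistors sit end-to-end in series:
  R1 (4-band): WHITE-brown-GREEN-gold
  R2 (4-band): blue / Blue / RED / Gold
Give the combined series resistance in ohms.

9106600 Ω

R1: white, brown → 91; green ×10^5 → 9100000 Ω.
R2: blue, blue → 66; red ×10^2 → 6600 Ω.
Series: 9100000 + 6600 = 9106600 Ω.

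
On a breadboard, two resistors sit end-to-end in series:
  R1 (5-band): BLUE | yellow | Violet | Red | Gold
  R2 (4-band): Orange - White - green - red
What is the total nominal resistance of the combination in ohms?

R1: blue, yellow, violet → 647; red ×10^2 → 64700 Ω.
R2: orange, white → 39; green ×10^5 → 3900000 Ω.
Series: 64700 + 3900000 = 3964700 Ω.

3964700 Ω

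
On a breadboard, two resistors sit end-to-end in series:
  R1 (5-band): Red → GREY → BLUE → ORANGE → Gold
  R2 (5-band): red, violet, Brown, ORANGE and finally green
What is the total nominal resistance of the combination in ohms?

R1: red, grey, blue → 286; orange ×10^3 → 286000 Ω.
R2: red, violet, brown → 271; orange ×10^3 → 271000 Ω.
Series: 286000 + 271000 = 557000 Ω.

557000 Ω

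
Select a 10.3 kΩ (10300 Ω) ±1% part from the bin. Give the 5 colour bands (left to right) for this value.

10300 Ω = 103 × 10^2.
1 → brown
0 → black
3 → orange
Multiplier 10^2 → red.
±1% tolerance → brown.

brown, black, orange, red, brown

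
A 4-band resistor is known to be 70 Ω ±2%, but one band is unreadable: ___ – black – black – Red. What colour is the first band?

70 Ω = 70 × 10^0.
The first band gives digit 7 of the significand, and 7 is violet.

violet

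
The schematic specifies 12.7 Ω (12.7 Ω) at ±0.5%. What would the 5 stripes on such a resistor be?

brown, red, violet, gold, green

12.7 Ω = 127 × 10^-1.
1 → brown
2 → red
7 → violet
Multiplier 10^-1 → gold.
±0.5% tolerance → green.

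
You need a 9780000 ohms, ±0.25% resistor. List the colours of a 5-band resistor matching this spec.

9780000 Ω = 978 × 10^4.
9 → white
7 → violet
8 → grey
Multiplier 10^4 → yellow.
±0.25% tolerance → blue.

white, violet, grey, yellow, blue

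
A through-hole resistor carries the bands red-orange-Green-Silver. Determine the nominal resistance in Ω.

2300000 Ω

Red → 2 (first significant figure)
Orange → 3 (second significant figure)
Green → ×10^5 multiplier
23 × 100000 = 2300000 Ω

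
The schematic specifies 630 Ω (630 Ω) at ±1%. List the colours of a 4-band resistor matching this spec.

blue, orange, brown, brown

630 Ω = 63 × 10^1.
6 → blue
3 → orange
Multiplier 10^1 → brown.
±1% tolerance → brown.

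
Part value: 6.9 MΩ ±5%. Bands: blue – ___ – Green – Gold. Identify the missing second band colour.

white

6900000 Ω = 69 × 10^5.
The second band gives digit 9 of the significand, and 9 is white.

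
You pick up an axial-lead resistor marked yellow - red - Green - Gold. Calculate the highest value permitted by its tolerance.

4410000 Ω

Yellow → 4 (first significant figure)
Red → 2 (second significant figure)
Green → ×10^5 multiplier
Gold → ±5% tolerance
42 × 100000 = 4200000 Ω
Highest = 4200000 × (1 + 5/100) = 4410000 Ω.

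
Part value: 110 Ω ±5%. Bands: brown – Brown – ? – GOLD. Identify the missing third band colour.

110 Ω = 11 × 10^1.
The third band is the multiplier, 10^1, which is brown.

brown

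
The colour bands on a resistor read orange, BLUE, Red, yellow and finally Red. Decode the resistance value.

3620000 Ω

Orange → 3 (first significant figure)
Blue → 6 (second significant figure)
Red → 2 (third significant figure)
Yellow → ×10^4 multiplier
362 × 10000 = 3620000 Ω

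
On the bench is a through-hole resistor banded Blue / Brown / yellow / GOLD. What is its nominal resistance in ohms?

Blue → 6 (first significant figure)
Brown → 1 (second significant figure)
Yellow → ×10^4 multiplier
61 × 10000 = 610000 Ω

610000 Ω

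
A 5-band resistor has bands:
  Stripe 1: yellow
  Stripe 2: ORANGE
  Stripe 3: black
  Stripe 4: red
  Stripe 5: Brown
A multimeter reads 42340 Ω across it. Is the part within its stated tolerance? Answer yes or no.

no

Yellow → 4 (first significant figure)
Orange → 3 (second significant figure)
Black → 0 (third significant figure)
Red → ×10^2 multiplier
Brown → ±1% tolerance
430 × 100 = 43000 Ω
Allowed range: 42570 Ω to 43430 Ω.
42340 Ω lies outside that range.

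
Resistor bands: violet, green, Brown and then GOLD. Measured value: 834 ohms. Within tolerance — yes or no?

no

Violet → 7 (first significant figure)
Green → 5 (second significant figure)
Brown → ×10 multiplier
Gold → ±5% tolerance
75 × 10 = 750 Ω
Allowed range: 712.5 Ω to 787.5 Ω.
834 ohms lies outside that range.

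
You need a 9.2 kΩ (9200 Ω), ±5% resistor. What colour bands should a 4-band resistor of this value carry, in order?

9200 Ω = 92 × 10^2.
9 → white
2 → red
Multiplier 10^2 → red.
±5% tolerance → gold.

white, red, red, gold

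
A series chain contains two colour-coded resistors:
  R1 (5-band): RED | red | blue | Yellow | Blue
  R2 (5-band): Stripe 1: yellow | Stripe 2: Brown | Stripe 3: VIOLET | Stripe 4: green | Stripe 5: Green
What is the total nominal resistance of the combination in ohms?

R1: red, red, blue → 226; yellow ×10^4 → 2260000 Ω.
R2: yellow, brown, violet → 417; green ×10^5 → 41700000 Ω.
Series: 2260000 + 41700000 = 43960000 Ω.

43960000 Ω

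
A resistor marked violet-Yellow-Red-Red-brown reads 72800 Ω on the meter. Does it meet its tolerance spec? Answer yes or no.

Violet → 7 (first significant figure)
Yellow → 4 (second significant figure)
Red → 2 (third significant figure)
Red → ×10^2 multiplier
Brown → ±1% tolerance
742 × 100 = 74200 Ω
Allowed range: 73458 Ω to 74942 Ω.
72800 Ω lies outside that range.

no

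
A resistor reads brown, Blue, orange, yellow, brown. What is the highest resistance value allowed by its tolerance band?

1646300 Ω

Brown → 1 (first significant figure)
Blue → 6 (second significant figure)
Orange → 3 (third significant figure)
Yellow → ×10^4 multiplier
Brown → ±1% tolerance
163 × 10000 = 1630000 Ω
Highest = 1630000 × (1 + 1/100) = 1646300 Ω.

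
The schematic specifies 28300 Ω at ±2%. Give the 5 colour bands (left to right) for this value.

red, grey, orange, red, red

28300 Ω = 283 × 10^2.
2 → red
8 → grey
3 → orange
Multiplier 10^2 → red.
±2% tolerance → red.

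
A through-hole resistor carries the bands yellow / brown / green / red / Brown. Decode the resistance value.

Yellow → 4 (first significant figure)
Brown → 1 (second significant figure)
Green → 5 (third significant figure)
Red → ×10^2 multiplier
415 × 100 = 41500 Ω

41500 Ω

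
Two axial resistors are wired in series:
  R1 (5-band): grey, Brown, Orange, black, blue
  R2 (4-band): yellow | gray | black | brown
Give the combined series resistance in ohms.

861 Ω

R1: grey, brown, orange → 813; black ×1 → 813 Ω.
R2: yellow, grey → 48; black ×1 → 48 Ω.
Series: 813 + 48 = 861 Ω.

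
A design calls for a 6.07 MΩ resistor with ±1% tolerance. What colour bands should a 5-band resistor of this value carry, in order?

6070000 Ω = 607 × 10^4.
6 → blue
0 → black
7 → violet
Multiplier 10^4 → yellow.
±1% tolerance → brown.

blue, black, violet, yellow, brown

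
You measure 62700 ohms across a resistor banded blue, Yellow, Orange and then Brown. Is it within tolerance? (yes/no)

no

Blue → 6 (first significant figure)
Yellow → 4 (second significant figure)
Orange → ×10^3 multiplier
Brown → ±1% tolerance
64 × 1000 = 64000 Ω
Allowed range: 63360 Ω to 64640 Ω.
62700 ohms lies outside that range.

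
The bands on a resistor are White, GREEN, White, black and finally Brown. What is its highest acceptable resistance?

968.59 Ω

White → 9 (first significant figure)
Green → 5 (second significant figure)
White → 9 (third significant figure)
Black → ×1 multiplier
Brown → ±1% tolerance
959 × 1 = 959 Ω
Highest = 959 × (1 + 1/100) = 968.59 Ω.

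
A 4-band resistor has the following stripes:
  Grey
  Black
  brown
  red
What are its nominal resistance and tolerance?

800 Ω ±2%

Grey → 8 (first significant figure)
Black → 0 (second significant figure)
Brown → ×10 multiplier
Red → ±2% tolerance
80 × 10 = 800 Ω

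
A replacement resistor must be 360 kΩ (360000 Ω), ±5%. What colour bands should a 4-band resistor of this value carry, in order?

orange, blue, yellow, gold

360000 Ω = 36 × 10^4.
3 → orange
6 → blue
Multiplier 10^4 → yellow.
±5% tolerance → gold.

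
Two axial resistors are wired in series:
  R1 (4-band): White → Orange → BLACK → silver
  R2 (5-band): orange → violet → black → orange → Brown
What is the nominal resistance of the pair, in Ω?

R1: white, orange → 93; black ×1 → 93 Ω.
R2: orange, violet, black → 370; orange ×10^3 → 370000 Ω.
Series: 93 + 370000 = 370093 Ω.

370093 Ω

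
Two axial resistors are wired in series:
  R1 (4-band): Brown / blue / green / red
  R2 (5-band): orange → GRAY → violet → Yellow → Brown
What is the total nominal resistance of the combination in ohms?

5470000 Ω

R1: brown, blue → 16; green ×10^5 → 1600000 Ω.
R2: orange, grey, violet → 387; yellow ×10^4 → 3870000 Ω.
Series: 1600000 + 3870000 = 5470000 Ω.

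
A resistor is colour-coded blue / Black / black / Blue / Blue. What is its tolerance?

±0.25%

The last band, blue, is the tolerance band.
Blue corresponds to ±0.25%.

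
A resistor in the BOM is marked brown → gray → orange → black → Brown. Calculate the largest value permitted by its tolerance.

Brown → 1 (first significant figure)
Grey → 8 (second significant figure)
Orange → 3 (third significant figure)
Black → ×1 multiplier
Brown → ±1% tolerance
183 × 1 = 183 Ω
Largest = 183 × (1 + 1/100) = 184.83 Ω.

184.83 Ω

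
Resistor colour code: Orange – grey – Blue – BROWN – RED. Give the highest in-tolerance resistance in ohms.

3937.2 Ω

Orange → 3 (first significant figure)
Grey → 8 (second significant figure)
Blue → 6 (third significant figure)
Brown → ×10 multiplier
Red → ±2% tolerance
386 × 10 = 3860 Ω
Highest = 3860 × (1 + 2/100) = 3937.2 Ω.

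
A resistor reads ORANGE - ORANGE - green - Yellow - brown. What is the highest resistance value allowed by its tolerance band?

Orange → 3 (first significant figure)
Orange → 3 (second significant figure)
Green → 5 (third significant figure)
Yellow → ×10^4 multiplier
Brown → ±1% tolerance
335 × 10000 = 3350000 Ω
Highest = 3350000 × (1 + 1/100) = 3383500 Ω.

3383500 Ω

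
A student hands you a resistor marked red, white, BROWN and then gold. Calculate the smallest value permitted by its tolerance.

275.5 Ω

Red → 2 (first significant figure)
White → 9 (second significant figure)
Brown → ×10 multiplier
Gold → ±5% tolerance
29 × 10 = 290 Ω
Smallest = 290 × (1 − 5/100) = 275.5 Ω.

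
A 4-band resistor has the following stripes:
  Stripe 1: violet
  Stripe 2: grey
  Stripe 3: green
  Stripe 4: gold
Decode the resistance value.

Violet → 7 (first significant figure)
Grey → 8 (second significant figure)
Green → ×10^5 multiplier
78 × 100000 = 7800000 Ω

7800000 Ω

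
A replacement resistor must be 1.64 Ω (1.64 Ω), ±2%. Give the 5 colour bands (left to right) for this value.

brown, blue, yellow, silver, red

1.64 Ω = 164 × 10^-2.
1 → brown
6 → blue
4 → yellow
Multiplier 10^-2 → silver.
±2% tolerance → red.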